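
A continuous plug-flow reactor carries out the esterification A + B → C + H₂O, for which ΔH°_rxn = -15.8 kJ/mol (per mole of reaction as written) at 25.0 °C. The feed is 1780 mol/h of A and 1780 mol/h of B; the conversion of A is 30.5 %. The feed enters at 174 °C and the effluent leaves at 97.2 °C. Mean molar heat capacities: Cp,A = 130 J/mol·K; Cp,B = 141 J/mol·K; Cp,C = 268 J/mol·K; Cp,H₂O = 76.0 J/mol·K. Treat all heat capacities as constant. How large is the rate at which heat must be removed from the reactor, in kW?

Extent of reaction ξ = 0.305 × 1780 = 542.9 mol/h
Reaction term: ξ·ΔH°_rxn = 542.9 × -15.8 = -8577.8 kJ/h
Sensible, feed 174→25 °C: -71875 kJ/h
Outlet flows (mol/h): A 1237.1, B 1237.1, C 542.9, H₂O 542.9
Sensible, products 25→97.2 °C: 37689 kJ/h
Q = ΔH = -42763 kJ/h = -11.879 kW
Heat removed = 11.879 kW

Q_out = 11.9 kW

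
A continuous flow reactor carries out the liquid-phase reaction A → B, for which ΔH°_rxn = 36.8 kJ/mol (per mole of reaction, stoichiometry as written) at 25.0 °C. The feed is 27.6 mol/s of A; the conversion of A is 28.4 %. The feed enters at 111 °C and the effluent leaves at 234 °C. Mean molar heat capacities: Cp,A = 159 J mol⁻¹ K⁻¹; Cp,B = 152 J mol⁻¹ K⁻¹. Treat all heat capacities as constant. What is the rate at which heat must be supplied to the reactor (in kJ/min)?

Extent of reaction ξ = 0.284 × 27.6 = 7.8384 mol/s
Reaction term: ξ·ΔH°_rxn = 7.8384 × 36.8 = 288.45 kJ/s
Sensible, feed 111→25 °C: -377.4 kJ/s
Outlet flows (mol/s): A 19.762, B 7.8384
Sensible, products 25→234 °C: 905.71 kJ/s
Q = ΔH = 816.76 kJ/s = 816.76 kW
Heat supplied = 49006 kJ/min

Q_in = 49000 kJ/min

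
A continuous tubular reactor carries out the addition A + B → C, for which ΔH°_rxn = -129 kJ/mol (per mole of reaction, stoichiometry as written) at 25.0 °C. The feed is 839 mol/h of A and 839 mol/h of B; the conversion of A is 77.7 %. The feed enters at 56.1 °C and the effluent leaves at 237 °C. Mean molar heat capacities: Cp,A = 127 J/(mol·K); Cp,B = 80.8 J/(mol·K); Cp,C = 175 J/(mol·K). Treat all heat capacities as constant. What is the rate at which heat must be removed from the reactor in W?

Q_out = 15900 W

Extent of reaction ξ = 0.777 × 839 = 651.9 mol/h
Reaction term: ξ·ΔH°_rxn = 651.9 × -129 = -84095 kJ/h
Sensible, feed 56.1→25 °C: -5422.1 kJ/h
Outlet flows (mol/h): A 187.1, B 187.1, C 651.9
Sensible, products 25→237 °C: 32428 kJ/h
Q = ΔH = -57090 kJ/h = -15.858 kW
Heat removed = 15858 W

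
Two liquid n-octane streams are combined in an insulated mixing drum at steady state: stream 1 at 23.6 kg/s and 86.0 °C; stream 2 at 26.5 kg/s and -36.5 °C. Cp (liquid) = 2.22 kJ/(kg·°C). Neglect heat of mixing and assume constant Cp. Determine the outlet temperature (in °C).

No heat crosses the boundary, so H_out = H_in.
T_out = Σ ṁᵢCp,ᵢTᵢ / Σ ṁᵢCp,ᵢ
      = 2358.4 / 111.22 = 21.205 °C

T_out = 21.2 °C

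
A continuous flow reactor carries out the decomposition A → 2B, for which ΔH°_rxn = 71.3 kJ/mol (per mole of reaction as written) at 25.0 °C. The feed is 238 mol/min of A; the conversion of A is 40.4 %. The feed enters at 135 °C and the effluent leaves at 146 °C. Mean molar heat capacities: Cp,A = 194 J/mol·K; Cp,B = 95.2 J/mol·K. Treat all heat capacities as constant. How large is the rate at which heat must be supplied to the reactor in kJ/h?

Extent of reaction ξ = 0.404 × 238 = 96.152 mol/min
Reaction term: ξ·ΔH°_rxn = 96.152 × 71.3 = 6855.6 kJ/min
Sensible, feed 135→25 °C: -5078.9 kJ/min
Outlet flows (mol/min): A 141.85, B 192.3
Sensible, products 25→146 °C: 5544.9 kJ/min
Q = ΔH = 7321.6 kJ/min = 122.03 kW
Heat supplied = 439300 kJ/h

Q_in = 439000 kJ/h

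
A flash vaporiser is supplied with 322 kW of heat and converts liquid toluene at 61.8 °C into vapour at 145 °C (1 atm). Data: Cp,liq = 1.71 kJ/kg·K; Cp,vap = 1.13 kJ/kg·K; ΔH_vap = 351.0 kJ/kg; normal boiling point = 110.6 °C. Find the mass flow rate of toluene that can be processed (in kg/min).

ṁ = 40.8 kg/min

Δh = 1.71×(110.6−61.8) + 351.0 + 1.13×(145−110.6) = 473.32 kJ/kg
Q = 322 kW = 322 kJ/s = 19320 kJ/min
ṁ = Q/Δh = 19320 / 473.32 = 40.818 kg/min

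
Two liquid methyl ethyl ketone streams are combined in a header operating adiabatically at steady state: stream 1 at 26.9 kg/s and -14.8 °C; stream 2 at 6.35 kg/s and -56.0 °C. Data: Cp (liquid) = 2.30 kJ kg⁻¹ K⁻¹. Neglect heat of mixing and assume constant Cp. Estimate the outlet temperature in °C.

T_out = -22.7 °C

Adiabatic, steady state ⇒ Σ ṁᵢCp,ᵢ(T_out − Tᵢ) = 0
Σ ṁᵢCp,ᵢTᵢ = 26.9×2.30×-14.8 + 6.35×2.30×-56.0 = -1733.6
Σ ṁᵢCp,ᵢ = 26.9×2.30 + 6.35×2.30 = 76.475
T_out = -1733.6 / 76.475 = -22.668 °C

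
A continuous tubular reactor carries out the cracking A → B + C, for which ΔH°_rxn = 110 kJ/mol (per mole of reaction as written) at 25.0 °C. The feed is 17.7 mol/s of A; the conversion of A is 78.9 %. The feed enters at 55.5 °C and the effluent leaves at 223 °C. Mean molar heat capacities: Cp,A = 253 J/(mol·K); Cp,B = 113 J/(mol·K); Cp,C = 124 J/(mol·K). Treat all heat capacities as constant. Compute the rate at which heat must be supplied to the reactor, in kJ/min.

Q_in = 135000 kJ/min

Extent of reaction ξ = 0.789 × 17.7 = 13.965 mol/s
Reaction term: ξ·ΔH°_rxn = 13.965 × 110 = 1536.2 kJ/s
Sensible, feed 55.5→25 °C: -136.58 kJ/s
Outlet flows (mol/s): A 3.7347, B 13.965, C 13.965
Sensible, products 25→223 °C: 842.42 kJ/s
Q = ΔH = 2242 kJ/s = 2242 kW
Heat supplied = 134520 kJ/min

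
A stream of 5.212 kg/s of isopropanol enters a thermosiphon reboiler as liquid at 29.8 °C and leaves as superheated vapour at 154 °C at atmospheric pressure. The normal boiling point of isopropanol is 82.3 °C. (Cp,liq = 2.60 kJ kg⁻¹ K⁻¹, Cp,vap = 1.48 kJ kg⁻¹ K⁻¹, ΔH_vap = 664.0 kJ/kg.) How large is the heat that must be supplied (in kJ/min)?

liquid 29.8→82.3 °C: 136.5 kJ/kg
vaporisation at 82.3 °C: 664 kJ/kg
vapour 82.3→154 °C: 106.12 kJ/kg
Δh = 136.5 + 664 + 106.12 = 906.62 kJ/kg
Q = ṁ·Δh = 5.212 kg/s × 906.62 kJ/kg = 4725.3 kJ/s
|Q| = 4725.3 kW = 283520 kJ/min

Q = 284000 kJ/min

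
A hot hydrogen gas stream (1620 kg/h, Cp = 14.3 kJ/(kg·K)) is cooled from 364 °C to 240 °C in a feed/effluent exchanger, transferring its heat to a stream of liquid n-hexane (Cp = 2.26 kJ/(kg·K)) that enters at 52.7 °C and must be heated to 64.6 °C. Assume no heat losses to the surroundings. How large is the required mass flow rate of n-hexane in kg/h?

ṁ_c = 107000 kg/h

Heat released by hot stream: Q = 1620 × 14.3 × (364 − 240) = 2.8726e+06 kJ/h
Energy balance on cold side (adiabatic exchanger): Q = ṁ_c·Cp_c·(T_c,out − T_c,in)
ṁ_c = 2.8726e+06 / [2.26 × (64.6 − 52.7)] = 106810 kg/h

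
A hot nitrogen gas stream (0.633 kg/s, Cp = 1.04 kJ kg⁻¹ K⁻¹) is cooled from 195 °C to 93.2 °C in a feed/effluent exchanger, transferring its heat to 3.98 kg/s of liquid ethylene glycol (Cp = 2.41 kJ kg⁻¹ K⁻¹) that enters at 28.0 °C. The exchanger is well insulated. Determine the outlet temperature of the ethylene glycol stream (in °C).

T_c,out = 35.0 °C

Heat released by hot stream: Q = 0.633 × 1.04 × (195 − 93.2) = 67.017 kJ/s
Energy balance on cold side (adiabatic exchanger): Q = ṁ_c·Cp_c·(T_c,out − T_c,in)
T_c,out = 28.0 + 67.017/(3.98 × 2.41) = 34.987 °C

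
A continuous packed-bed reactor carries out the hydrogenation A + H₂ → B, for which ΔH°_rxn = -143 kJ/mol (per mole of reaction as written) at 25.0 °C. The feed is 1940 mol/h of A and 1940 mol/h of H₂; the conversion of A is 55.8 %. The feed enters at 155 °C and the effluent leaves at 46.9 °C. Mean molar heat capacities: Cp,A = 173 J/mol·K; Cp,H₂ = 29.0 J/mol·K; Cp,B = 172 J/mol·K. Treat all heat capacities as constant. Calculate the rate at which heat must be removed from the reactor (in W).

Q_out = 55000 W

Extent of reaction ξ = 0.558 × 1940 = 1082.5 mol/h
Reaction term: ξ·ΔH°_rxn = 1082.5 × -143 = -154800 kJ/h
Sensible, feed 155→25 °C: -50944 kJ/h
Outlet flows (mol/h): A 857.48, H₂ 857.48, B 1082.5
Sensible, products 25→46.9 °C: 7871 kJ/h
Q = ΔH = -197870 kJ/h = -54.965 kW
Heat removed = 54965 W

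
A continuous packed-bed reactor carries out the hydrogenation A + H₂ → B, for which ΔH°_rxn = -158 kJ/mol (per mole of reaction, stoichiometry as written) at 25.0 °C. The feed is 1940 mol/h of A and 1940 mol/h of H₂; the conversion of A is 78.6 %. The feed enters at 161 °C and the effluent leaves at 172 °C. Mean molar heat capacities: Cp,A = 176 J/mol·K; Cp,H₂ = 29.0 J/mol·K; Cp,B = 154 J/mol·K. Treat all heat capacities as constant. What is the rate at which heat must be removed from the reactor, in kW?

Extent of reaction ξ = 0.786 × 1940 = 1524.8 mol/h
Reaction term: ξ·ΔH°_rxn = 1524.8 × -158 = -240920 kJ/h
Sensible, feed 161→25 °C: -54087 kJ/h
Outlet flows (mol/h): A 415.16, H₂ 415.16, B 1524.8
Sensible, products 25→172 °C: 47030 kJ/h
Q = ΔH = -247980 kJ/h = -68.884 kW
Heat removed = 68.884 kW

Q_out = 68.9 kW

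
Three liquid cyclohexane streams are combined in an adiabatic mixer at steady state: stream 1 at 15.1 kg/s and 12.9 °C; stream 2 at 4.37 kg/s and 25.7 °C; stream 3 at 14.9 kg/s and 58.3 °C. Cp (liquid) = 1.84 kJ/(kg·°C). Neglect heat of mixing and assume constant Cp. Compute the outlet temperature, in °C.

T_out = 34.2 °C

Energy balance with Q = 0: Σ ṁᵢCp,ᵢ(T_out − Tᵢ) = 0
Σ ṁᵢCp,ᵢTᵢ = 15.1×1.84×12.9 + 4.37×1.84×25.7 + 14.9×1.84×58.3 = 2163.4
Σ ṁᵢCp,ᵢ = 15.1×1.84 + 4.37×1.84 + 14.9×1.84 = 63.241
T_out = 2163.4 / 63.241 = 34.209 °C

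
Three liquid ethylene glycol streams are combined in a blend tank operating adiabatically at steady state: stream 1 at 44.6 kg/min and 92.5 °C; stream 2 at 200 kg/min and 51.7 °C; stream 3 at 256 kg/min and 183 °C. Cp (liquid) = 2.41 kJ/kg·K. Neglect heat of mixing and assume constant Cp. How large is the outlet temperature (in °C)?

Energy balance with Q = 0: Σ ṁᵢCp,ᵢ(T_out − Tᵢ) = 0
T_out = Σ ṁᵢCp,ᵢTᵢ / Σ ṁᵢCp,ᵢ
      = 147770 / 1206.4 = 122.48 °C

T_out = 122 °C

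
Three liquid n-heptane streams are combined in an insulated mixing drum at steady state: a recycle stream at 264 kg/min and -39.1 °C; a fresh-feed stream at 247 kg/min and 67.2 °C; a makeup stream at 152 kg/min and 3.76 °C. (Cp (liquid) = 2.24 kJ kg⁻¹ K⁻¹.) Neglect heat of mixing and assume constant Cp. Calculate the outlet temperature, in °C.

Adiabatic, steady state ⇒ Σ ṁᵢCp,ᵢ(T_out − Tᵢ) = 0
T_out = Σ ṁᵢCp,ᵢTᵢ / Σ ṁᵢCp,ᵢ
      = 15338 / 1485.1 = 10.328 °C

T_out = 10.3 °C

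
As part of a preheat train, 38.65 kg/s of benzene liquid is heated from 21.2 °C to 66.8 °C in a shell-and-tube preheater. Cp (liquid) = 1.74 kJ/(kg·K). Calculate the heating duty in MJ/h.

Q = ṁ·Cp·ΔT = 38.65 × 1.74 × (66.8 − 21.2) = 3066.6 kJ/s
Heating duty = 11040 MJ/h

Q = 11000 MJ/h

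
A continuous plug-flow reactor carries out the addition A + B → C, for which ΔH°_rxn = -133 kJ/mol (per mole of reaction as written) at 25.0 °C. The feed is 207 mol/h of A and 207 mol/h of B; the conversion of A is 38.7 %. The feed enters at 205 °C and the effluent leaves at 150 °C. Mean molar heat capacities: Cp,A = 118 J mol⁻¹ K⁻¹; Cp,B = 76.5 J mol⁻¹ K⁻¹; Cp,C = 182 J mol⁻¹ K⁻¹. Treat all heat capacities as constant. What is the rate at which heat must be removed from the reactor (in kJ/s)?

Extent of reaction ξ = 0.387 × 207 = 80.109 mol/h
Reaction term: ξ·ΔH°_rxn = 80.109 × -133 = -10654 kJ/h
Sensible, feed 205→25 °C: -7247.1 kJ/h
Outlet flows (mol/h): A 126.89, B 126.89, C 80.109
Sensible, products 25→150 °C: 4907.5 kJ/h
Q = ΔH = -12994 kJ/h = -3.6095 kW
Heat removed = 3.6095 kJ/s

Q_out = 3.61 kJ/s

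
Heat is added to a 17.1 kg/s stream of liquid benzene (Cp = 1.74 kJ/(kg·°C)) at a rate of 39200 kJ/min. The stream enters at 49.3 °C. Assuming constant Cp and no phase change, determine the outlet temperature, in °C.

T_out = 71.3 °C

Q = 39200 kJ/min = 653.33 kJ/s
ΔT = Q/(ṁ·Cp) = 653.33/(17.1×1.74) = 21.958 K
T_out = 49.3 + 21.958 = 71.258 °C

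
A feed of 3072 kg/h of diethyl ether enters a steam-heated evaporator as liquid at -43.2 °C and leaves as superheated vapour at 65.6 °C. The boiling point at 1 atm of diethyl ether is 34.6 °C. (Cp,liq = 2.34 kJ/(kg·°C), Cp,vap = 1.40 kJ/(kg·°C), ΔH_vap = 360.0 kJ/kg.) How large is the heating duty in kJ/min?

liquid -43.2→34.6 °C: 182.05 kJ/kg
vaporisation at 34.6 °C: 360 kJ/kg
vapour 34.6→65.6 °C: 43.4 kJ/kg
Δh = 182.05 + 360 + 43.4 = 585.45 kJ/kg
Q = ṁ·Δh = 3072 kg/h × 585.45 kJ/kg = 1.7985e+06 kJ/h
|Q| = 499.59 kW = 29975 kJ/min

Q = 30000 kJ/min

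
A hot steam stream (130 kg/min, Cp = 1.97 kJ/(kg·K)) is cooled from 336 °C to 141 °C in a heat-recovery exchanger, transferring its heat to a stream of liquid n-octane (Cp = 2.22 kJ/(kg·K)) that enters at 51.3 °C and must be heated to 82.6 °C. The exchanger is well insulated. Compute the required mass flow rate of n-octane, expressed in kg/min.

ṁ_c = 719 kg/min

Heat released by hot stream: Q = 130 × 1.97 × (336 − 141) = 49940 kJ/min
Energy balance on cold side (adiabatic exchanger): Q = ṁ_c·Cp_c·(T_c,out − T_c,in)
ṁ_c = 49940 / [2.22 × (82.6 − 51.3)] = 718.7 kg/min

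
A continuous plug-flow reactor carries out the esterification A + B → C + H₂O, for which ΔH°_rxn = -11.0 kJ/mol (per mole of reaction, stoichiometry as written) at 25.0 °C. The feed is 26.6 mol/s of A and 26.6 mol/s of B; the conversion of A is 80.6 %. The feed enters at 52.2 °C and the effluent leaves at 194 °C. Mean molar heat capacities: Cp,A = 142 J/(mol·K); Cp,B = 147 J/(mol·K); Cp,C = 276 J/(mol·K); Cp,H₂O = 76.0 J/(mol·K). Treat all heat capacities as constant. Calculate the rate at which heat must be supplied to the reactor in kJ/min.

Extent of reaction ξ = 0.806 × 26.6 = 21.44 mol/s
Reaction term: ξ·ΔH°_rxn = 21.44 × -11.0 = -235.84 kJ/s
Sensible, feed 52.2→25 °C: -209.1 kJ/s
Outlet flows (mol/s): A 5.1604, B 5.1604, C 21.44, H₂O 21.44
Sensible, products 25→194 °C: 1527.4 kJ/s
Q = ΔH = 1082.5 kJ/s = 1082.5 kW
Heat supplied = 64950 kJ/min

Q_in = 65000 kJ/min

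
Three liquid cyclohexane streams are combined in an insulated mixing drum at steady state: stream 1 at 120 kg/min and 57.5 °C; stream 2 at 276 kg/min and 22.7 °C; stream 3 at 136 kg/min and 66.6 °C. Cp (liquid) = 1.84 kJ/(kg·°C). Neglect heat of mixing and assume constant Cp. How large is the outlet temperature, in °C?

T_out = 41.8 °C

Adiabatic, steady state ⇒ Σ ṁᵢCp,ᵢ(T_out − Tᵢ) = 0
T_out = Σ ṁᵢCp,ᵢTᵢ / Σ ṁᵢCp,ᵢ
      = 40890 / 978.88 = 41.772 °C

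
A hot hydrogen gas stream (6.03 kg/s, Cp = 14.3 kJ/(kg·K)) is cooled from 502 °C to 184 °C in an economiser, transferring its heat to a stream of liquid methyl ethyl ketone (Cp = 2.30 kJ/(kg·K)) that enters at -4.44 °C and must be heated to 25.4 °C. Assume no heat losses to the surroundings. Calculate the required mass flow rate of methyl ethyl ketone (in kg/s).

Heat released by hot stream: Q = 6.03 × 14.3 × (502 − 184) = 27421 kJ/s
Energy balance on cold side (adiabatic exchanger): Q = ṁ_c·Cp_c·(T_c,out − T_c,in)
ṁ_c = 27421 / [2.30 × (25.4 − -4.44)] = 399.53 kg/s

ṁ_c = 400 kg/s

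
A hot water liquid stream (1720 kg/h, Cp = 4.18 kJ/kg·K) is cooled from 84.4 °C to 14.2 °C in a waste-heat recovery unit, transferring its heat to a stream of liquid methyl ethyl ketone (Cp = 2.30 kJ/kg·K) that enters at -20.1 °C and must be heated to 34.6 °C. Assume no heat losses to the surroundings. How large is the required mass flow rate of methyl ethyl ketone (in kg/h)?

Heat released by hot stream: Q = 1720 × 4.18 × (84.4 − 14.2) = 504710 kJ/h
Energy balance on cold side (adiabatic exchanger): Q = ṁ_c·Cp_c·(T_c,out − T_c,in)
ṁ_c = 504710 / [2.30 × (34.6 − -20.1)] = 4011.7 kg/h

ṁ_c = 4010 kg/h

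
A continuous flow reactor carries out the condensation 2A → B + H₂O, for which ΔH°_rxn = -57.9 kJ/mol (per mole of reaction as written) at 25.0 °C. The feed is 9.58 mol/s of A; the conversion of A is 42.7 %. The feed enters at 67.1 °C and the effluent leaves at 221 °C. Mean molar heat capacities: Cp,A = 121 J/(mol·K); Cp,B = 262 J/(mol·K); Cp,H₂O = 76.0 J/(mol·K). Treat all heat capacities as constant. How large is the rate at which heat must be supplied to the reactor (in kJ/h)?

Extent of reaction ξ = 0.427 × 9.58 / 2 = 2.0453 mol/s
Reaction term: ξ·ΔH°_rxn = 2.0453 × -57.9 = -118.42 kJ/s
Sensible, feed 67.1→25 °C: -48.801 kJ/s
Outlet flows (mol/s): A 5.4893, B 2.0453, H₂O 2.0453
Sensible, products 25→221 °C: 265.68 kJ/s
Q = ΔH = 98.458 kJ/s = 98.458 kW
Heat supplied = 354450 kJ/h

Q_in = 354000 kJ/h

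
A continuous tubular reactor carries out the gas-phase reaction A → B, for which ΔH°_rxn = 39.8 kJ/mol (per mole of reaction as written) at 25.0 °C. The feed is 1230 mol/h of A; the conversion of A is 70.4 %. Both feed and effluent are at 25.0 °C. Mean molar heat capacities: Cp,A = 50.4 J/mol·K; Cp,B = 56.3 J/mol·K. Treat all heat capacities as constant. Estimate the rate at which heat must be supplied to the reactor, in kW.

Extent of reaction ξ = 0.704 × 1230 = 865.92 mol/h
Reaction term: ξ·ΔH°_rxn = 865.92 × 39.8 = 34464 kJ/h
Q = ΔH = 34464 kJ/h = 9.5732 kW
Heat supplied = 9.5732 kW

Q_in = 9.57 kW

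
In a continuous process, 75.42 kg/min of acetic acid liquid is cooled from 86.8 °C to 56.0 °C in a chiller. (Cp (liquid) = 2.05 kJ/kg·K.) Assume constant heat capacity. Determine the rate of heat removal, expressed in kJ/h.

Q_c = 286000 kJ/h

Q = ṁ·Cp·ΔT = 75.42 × 2.05 × (56.0 − 86.8) = -4762 kJ/min
Converting: 4762 / 60 s = 79.367 kW
Cooling duty = 285720 kJ/h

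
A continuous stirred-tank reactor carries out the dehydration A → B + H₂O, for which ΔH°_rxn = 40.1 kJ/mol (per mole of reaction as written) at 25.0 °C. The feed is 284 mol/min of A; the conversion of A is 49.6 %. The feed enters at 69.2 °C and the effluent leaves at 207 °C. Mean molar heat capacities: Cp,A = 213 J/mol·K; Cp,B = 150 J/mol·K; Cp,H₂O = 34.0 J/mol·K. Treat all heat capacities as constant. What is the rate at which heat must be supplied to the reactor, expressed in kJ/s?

Q_in = 221 kJ/s

Extent of reaction ξ = 0.496 × 284 = 140.86 mol/min
Reaction term: ξ·ΔH°_rxn = 140.86 × 40.1 = 5648.6 kJ/min
Sensible, feed 69.2→25 °C: -2673.7 kJ/min
Outlet flows (mol/min): A 143.14, B 140.86, H₂O 140.86
Sensible, products 25→207 °C: 10266 kJ/min
Q = ΔH = 13241 kJ/min = 220.68 kW
Heat supplied = 220.68 kJ/s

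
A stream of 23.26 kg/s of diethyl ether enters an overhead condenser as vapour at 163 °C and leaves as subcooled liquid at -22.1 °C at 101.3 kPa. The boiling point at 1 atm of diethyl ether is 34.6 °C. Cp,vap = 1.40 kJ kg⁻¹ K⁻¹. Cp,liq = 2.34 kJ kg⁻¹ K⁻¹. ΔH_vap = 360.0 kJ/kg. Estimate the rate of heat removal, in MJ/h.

vapour 163→34.6 °C: -179.76 kJ/kg
condensation at 34.6 °C: -360 kJ/kg
liquid 34.6→-22.1 °C: -132.68 kJ/kg
Δh = -179.76 + -360 + -132.68 = -672.44 kJ/kg
Q = ṁ·Δh = 23.26 kg/s × -672.44 kJ/kg = -15641 kJ/s
|Q| = 15641 kW = 56307 MJ/h

Q_c = 56300 MJ/h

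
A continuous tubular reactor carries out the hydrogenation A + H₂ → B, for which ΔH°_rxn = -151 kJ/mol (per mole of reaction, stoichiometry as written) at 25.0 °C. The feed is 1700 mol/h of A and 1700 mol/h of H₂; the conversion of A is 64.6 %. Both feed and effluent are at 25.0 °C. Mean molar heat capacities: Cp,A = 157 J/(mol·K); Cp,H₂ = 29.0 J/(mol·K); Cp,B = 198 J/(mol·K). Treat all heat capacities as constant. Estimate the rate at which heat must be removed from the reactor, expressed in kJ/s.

Q_out = 46.1 kJ/s

Extent of reaction ξ = 0.646 × 1700 = 1098.2 mol/h
Reaction term: ξ·ΔH°_rxn = 1098.2 × -151 = -165830 kJ/h
Q = ΔH = -165830 kJ/h = -46.063 kW
Heat removed = 46.063 kJ/s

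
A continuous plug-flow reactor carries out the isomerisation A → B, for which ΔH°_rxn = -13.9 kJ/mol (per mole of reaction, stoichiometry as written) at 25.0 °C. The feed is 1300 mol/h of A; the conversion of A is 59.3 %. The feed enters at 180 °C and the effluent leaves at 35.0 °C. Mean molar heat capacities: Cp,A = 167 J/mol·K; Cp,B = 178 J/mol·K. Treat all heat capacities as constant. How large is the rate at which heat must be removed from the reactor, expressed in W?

Q_out = 11700 W

Extent of reaction ξ = 0.593 × 1300 = 770.9 mol/h
Reaction term: ξ·ΔH°_rxn = 770.9 × -13.9 = -10716 kJ/h
Sensible, feed 180→25 °C: -33650 kJ/h
Outlet flows (mol/h): A 529.1, B 770.9
Sensible, products 25→35.0 °C: 2255.8 kJ/h
Q = ΔH = -42110 kJ/h = -11.697 kW
Heat removed = 11697 W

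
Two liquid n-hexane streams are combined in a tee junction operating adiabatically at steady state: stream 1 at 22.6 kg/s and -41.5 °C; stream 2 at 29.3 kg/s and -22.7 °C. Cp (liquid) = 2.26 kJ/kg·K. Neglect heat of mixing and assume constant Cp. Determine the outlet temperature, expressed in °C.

T_out = -30.9 °C

No heat crosses the boundary, so H_out = H_in.
T_out = Σ ṁᵢCp,ᵢTᵢ / Σ ṁᵢCp,ᵢ
      = -3622.8 / 117.29 = -30.887 °C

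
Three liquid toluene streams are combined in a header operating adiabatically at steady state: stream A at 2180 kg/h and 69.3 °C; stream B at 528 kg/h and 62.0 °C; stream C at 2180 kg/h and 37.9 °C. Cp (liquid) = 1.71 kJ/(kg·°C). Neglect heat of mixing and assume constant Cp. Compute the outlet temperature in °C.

Energy balance with Q = 0: Σ ṁᵢCp,ᵢ(T_out − Tᵢ) = 0
Σ ṁᵢCp,ᵢTᵢ = 2180×1.71×69.3 + 528×1.71×62.0 + 2180×1.71×37.9 = 455600
Σ ṁᵢCp,ᵢ = 2180×1.71 + 528×1.71 + 2180×1.71 = 8358.5
T_out = 455600 / 8358.5 = 54.507 °C

T_out = 54.5 °C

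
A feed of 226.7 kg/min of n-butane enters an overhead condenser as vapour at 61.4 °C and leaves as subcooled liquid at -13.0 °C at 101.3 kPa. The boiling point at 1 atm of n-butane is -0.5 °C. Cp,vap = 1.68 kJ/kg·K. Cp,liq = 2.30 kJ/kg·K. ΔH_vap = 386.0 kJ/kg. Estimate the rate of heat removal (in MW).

vapour 61.4→-0.5 °C: -103.99 kJ/kg
condensation at -0.5 °C: -386 kJ/kg
liquid -0.5→-13.0 °C: -28.75 kJ/kg
Δh = -103.99 + -386 + -28.75 = -518.74 kJ/kg
Q = ṁ·Δh = 226.7 kg/min × -518.74 kJ/kg = -117600 kJ/min
|Q| = 1960 kW = 1.96 MW

Q_c = 1.96 MW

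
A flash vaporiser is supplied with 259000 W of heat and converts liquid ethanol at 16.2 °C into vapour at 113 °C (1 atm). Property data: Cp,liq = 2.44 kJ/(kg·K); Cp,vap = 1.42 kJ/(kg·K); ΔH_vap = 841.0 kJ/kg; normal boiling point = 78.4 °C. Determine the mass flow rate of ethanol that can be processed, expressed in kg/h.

ṁ = 895 kg/h

Δh = 2.44×(78.4−16.2) + 841.0 + 1.42×(113−78.4) = 1041.9 kJ/kg
Q = 259000 W = 259 kJ/s = 932400 kJ/h
ṁ = Q/Δh = 932400 / 1041.9 = 894.9 kg/h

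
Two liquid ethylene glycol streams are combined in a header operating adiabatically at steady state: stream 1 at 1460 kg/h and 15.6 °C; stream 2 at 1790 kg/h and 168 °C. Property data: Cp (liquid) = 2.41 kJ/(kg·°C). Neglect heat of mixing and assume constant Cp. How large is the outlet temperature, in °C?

No heat crosses the boundary, so H_out = H_in.
T_out = Σ ṁᵢCp,ᵢTᵢ / Σ ṁᵢCp,ᵢ
      = 779630 / 7832.5 = 99.537 °C

T_out = 99.5 °C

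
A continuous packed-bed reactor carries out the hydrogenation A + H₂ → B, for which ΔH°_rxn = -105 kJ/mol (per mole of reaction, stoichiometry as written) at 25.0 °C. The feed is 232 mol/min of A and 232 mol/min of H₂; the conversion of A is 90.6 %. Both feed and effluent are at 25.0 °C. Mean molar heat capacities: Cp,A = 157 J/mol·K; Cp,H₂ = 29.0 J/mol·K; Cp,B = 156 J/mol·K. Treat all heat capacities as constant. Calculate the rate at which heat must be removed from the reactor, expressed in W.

Q_out = 368000 W

Extent of reaction ξ = 0.906 × 232 = 210.19 mol/min
Reaction term: ξ·ΔH°_rxn = 210.19 × -105 = -22070 kJ/min
Q = ΔH = -22070 kJ/min = -367.84 kW
Heat removed = 367840 W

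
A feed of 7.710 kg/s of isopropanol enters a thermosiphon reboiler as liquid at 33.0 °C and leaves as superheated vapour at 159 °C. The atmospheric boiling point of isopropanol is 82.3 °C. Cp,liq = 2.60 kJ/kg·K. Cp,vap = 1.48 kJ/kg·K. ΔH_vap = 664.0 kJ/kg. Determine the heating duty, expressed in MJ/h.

liquid 33.0→82.3 °C: 128.18 kJ/kg
vaporisation at 82.3 °C: 664 kJ/kg
vapour 82.3→159 °C: 113.52 kJ/kg
Δh = 128.18 + 664 + 113.52 = 905.7 kJ/kg
Q = ṁ·Δh = 7.710 kg/s × 905.7 kJ/kg = 6982.9 kJ/s
|Q| = 6982.9 kW = 25138 MJ/h

Q = 25100 MJ/h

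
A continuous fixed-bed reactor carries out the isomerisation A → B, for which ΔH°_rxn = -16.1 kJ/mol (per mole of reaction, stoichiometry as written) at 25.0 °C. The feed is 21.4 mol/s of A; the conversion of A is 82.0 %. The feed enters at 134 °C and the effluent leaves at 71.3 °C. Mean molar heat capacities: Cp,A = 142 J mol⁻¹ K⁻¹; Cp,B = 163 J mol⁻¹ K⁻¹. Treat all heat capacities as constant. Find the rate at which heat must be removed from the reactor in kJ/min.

Extent of reaction ξ = 0.820 × 21.4 = 17.548 mol/s
Reaction term: ξ·ΔH°_rxn = 17.548 × -16.1 = -282.52 kJ/s
Sensible, feed 134→25 °C: -331.23 kJ/s
Outlet flows (mol/s): A 3.852, B 17.548
Sensible, products 25→71.3 °C: 157.76 kJ/s
Q = ΔH = -455.99 kJ/s = -455.99 kW
Heat removed = 27360 kJ/min

Q_out = 27400 kJ/min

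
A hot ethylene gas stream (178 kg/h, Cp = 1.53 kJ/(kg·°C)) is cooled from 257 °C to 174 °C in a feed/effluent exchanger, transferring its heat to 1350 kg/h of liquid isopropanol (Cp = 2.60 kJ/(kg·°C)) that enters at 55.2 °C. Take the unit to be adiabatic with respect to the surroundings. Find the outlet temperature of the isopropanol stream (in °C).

Heat released by hot stream: Q = 178 × 1.53 × (257 − 174) = 22604 kJ/h
Energy balance on cold side (adiabatic exchanger): Q = ṁ_c·Cp_c·(T_c,out − T_c,in)
T_c,out = 55.2 + 22604/(1350 × 2.60) = 61.64 °C

T_c,out = 61.6 °C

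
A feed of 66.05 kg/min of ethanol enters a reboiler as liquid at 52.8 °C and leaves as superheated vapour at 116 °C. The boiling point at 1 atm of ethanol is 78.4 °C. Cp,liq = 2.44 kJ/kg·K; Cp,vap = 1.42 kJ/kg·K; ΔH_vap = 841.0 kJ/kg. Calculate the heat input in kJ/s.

Q = 1050 kJ/s

liquid 52.8→78.4 °C: 62.464 kJ/kg
vaporisation at 78.4 °C: 841 kJ/kg
vapour 78.4→116 °C: 53.392 kJ/kg
Δh = 62.464 + 841 + 53.392 = 956.86 kJ/kg
Q = ṁ·Δh = 66.05 kg/min × 956.86 kJ/kg = 63200 kJ/min
|Q| = 1053.3 kW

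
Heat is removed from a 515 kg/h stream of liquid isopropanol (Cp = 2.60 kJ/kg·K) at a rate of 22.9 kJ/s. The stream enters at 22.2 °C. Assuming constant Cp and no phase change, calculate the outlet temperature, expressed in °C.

T_out = -39.4 °C

Q = 22.9 kJ/s = 82440 kJ/h
ΔT = Q/(ṁ·Cp) = 82440/(515×2.60) = 61.568 K
T_out = 22.2 − 61.568 = -39.368 °C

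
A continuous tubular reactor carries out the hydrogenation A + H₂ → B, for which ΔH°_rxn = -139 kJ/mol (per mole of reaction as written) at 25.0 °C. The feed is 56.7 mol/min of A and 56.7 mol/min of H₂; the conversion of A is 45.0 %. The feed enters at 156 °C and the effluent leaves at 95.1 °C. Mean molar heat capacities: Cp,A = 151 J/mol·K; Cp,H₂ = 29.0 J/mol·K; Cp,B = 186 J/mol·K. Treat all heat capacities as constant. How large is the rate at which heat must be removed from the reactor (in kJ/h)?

Extent of reaction ξ = 0.450 × 56.7 = 25.515 mol/min
Reaction term: ξ·ΔH°_rxn = 25.515 × -139 = -3546.6 kJ/min
Sensible, feed 156→25 °C: -1337 kJ/min
Outlet flows (mol/min): A 31.185, H₂ 31.185, B 25.515
Sensible, products 25→95.1 °C: 726.17 kJ/min
Q = ΔH = -4157.4 kJ/min = -69.29 kW
Heat removed = 249440 kJ/h

Q_out = 249000 kJ/h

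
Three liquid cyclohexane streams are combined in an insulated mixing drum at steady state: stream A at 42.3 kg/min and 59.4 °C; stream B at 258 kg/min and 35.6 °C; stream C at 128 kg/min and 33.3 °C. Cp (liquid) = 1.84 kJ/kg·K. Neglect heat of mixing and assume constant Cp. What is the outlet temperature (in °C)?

T_out = 37.3 °C

No heat crosses the boundary, so H_out = H_in.
T_out = Σ ṁᵢCp,ᵢTᵢ / Σ ṁᵢCp,ᵢ
      = 29366 / 788.07 = 37.263 °C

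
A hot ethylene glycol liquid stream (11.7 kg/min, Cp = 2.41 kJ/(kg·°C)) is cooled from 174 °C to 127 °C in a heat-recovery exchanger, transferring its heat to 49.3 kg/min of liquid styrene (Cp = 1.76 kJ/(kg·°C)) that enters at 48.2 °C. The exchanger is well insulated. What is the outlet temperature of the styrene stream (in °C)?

Heat released by hot stream: Q = 11.7 × 2.41 × (174 − 127) = 1325.3 kJ/min
Energy balance on cold side (adiabatic exchanger): Q = ṁ_c·Cp_c·(T_c,out − T_c,in)
T_c,out = 48.2 + 1325.3/(49.3 × 1.76) = 63.474 °C

T_c,out = 63.5 °C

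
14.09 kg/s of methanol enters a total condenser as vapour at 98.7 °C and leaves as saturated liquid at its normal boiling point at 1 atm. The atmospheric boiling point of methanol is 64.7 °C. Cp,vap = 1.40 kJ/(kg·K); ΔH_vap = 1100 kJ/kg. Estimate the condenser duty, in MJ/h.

Q_c = 58200 MJ/h

vapour 98.7→64.7 °C: -47.6 kJ/kg
condensation at 64.7 °C: -1100 kJ/kg
Δh = -47.6 + -1100 = -1147.6 kJ/kg
Q = ṁ·Δh = 14.09 kg/s × -1147.6 kJ/kg = -16170 kJ/s
|Q| = 16170 kW = 58211 MJ/h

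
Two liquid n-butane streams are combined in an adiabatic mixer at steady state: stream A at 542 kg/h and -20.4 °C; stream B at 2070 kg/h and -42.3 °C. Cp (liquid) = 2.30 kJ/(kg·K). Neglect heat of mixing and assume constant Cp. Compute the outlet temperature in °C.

Adiabatic, steady state ⇒ Σ ṁᵢCp,ᵢ(T_out − Tᵢ) = 0
Σ ṁᵢCp,ᵢTᵢ = 542×2.30×-20.4 + 2070×2.30×-42.3 = -226820
Σ ṁᵢCp,ᵢ = 542×2.30 + 2070×2.30 = 6007.6
T_out = -226820 / 6007.6 = -37.756 °C

T_out = -37.8 °C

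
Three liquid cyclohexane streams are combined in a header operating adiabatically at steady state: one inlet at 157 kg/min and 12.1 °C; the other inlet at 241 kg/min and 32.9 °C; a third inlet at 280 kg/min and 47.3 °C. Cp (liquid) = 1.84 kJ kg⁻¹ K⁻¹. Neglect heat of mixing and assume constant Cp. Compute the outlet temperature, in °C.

T_out = 34.0 °C

Energy balance with Q = 0: Σ ṁᵢCp,ᵢ(T_out − Tᵢ) = 0
T_out = Σ ṁᵢCp,ᵢTᵢ / Σ ṁᵢCp,ᵢ
      = 42454 / 1247.5 = 34.03 °C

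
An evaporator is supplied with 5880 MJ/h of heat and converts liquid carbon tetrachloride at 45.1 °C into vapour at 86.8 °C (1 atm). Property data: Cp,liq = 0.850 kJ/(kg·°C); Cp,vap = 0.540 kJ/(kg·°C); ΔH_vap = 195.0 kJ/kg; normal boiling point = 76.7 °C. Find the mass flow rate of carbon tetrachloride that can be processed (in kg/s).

ṁ = 7.19 kg/s

Δh = 0.850×(76.7−45.1) + 195.0 + 0.540×(86.8−76.7) = 227.31 kJ/kg
Q = 5880 MJ/h = 1633.3 kJ/s = 1633.3 kJ/s
ṁ = Q/Δh = 1633.3 / 227.31 = 7.1854 kg/s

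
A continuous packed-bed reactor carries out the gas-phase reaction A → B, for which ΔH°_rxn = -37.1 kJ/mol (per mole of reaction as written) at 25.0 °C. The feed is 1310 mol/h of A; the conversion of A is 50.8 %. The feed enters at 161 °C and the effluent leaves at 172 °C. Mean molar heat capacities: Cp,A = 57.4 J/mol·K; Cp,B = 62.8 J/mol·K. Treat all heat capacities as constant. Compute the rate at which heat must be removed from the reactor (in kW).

Q_out = 6.48 kW

Extent of reaction ξ = 0.508 × 1310 = 665.48 mol/h
Reaction term: ξ·ΔH°_rxn = 665.48 × -37.1 = -24689 kJ/h
Sensible, feed 161→25 °C: -10226 kJ/h
Outlet flows (mol/h): A 644.52, B 665.48
Sensible, products 25→172 °C: 11582 kJ/h
Q = ΔH = -23334 kJ/h = -6.4816 kW
Heat removed = 6.4816 kW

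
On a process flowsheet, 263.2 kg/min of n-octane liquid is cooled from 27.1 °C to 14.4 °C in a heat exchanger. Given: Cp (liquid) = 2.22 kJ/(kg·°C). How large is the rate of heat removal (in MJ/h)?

Q = ṁ·Cp·ΔT = 263.2 × 2.22 × (14.4 − 27.1) = -7420.7 kJ/min
Converting: 7420.7 / 60 s = 123.68 kW
Cooling duty = 445.24 MJ/h

Q_c = 445 MJ/h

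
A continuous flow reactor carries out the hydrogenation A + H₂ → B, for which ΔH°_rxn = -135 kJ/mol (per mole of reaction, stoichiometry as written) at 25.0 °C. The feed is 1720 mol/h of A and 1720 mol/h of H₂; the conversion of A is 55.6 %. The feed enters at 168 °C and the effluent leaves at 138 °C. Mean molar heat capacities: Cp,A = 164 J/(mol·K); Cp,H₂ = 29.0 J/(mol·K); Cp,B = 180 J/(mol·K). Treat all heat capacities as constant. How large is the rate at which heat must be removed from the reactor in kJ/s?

Q_out = 39.0 kJ/s

Extent of reaction ξ = 0.556 × 1720 = 956.32 mol/h
Reaction term: ξ·ΔH°_rxn = 956.32 × -135 = -129100 kJ/h
Sensible, feed 168→25 °C: -47470 kJ/h
Outlet flows (mol/h): A 763.68, H₂ 763.68, B 956.32
Sensible, products 25→138 °C: 36107 kJ/h
Q = ΔH = -140470 kJ/h = -39.019 kW
Heat removed = 39.019 kJ/s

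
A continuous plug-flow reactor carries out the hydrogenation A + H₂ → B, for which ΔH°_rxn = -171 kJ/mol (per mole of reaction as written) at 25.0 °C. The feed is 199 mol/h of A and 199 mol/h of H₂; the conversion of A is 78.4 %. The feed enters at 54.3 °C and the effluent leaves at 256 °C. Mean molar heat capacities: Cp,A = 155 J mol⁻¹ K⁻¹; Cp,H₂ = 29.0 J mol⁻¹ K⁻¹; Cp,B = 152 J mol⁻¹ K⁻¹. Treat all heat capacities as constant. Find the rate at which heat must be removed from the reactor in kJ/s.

Q_out = 5.68 kJ/s

Extent of reaction ξ = 0.784 × 199 = 156.02 mol/h
Reaction term: ξ·ΔH°_rxn = 156.02 × -171 = -26679 kJ/h
Sensible, feed 54.3→25 °C: -1072.8 kJ/h
Outlet flows (mol/h): A 42.984, H₂ 42.984, B 156.02
Sensible, products 25→256 °C: 7305 kJ/h
Q = ΔH = -20447 kJ/h = -5.6796 kW
Heat removed = 5.6796 kJ/s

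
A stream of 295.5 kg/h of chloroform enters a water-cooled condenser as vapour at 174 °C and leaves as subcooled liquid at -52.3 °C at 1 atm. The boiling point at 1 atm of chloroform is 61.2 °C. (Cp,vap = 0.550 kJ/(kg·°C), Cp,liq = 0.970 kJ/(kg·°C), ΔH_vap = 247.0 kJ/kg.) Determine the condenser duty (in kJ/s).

vapour 174→61.2 °C: -62.04 kJ/kg
condensation at 61.2 °C: -247 kJ/kg
liquid 61.2→-52.3 °C: -110.09 kJ/kg
Δh = -62.04 + -247 + -110.09 = -419.13 kJ/kg
Q = ṁ·Δh = 295.5 kg/h × -419.13 kJ/kg = -123850 kJ/h
|Q| = 34.404 kW

Q_c = 34.4 kJ/s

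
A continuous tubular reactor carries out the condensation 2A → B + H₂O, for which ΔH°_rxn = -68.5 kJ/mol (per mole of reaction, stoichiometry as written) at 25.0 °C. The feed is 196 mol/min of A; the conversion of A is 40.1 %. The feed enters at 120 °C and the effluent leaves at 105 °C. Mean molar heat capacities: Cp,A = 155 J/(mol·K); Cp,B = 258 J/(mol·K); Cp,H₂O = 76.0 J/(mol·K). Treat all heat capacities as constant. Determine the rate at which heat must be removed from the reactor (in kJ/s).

Q_out = 51.2 kJ/s

Extent of reaction ξ = 0.401 × 196 / 2 = 39.298 mol/min
Reaction term: ξ·ΔH°_rxn = 39.298 × -68.5 = -2691.9 kJ/min
Sensible, feed 120→25 °C: -2886.1 kJ/min
Outlet flows (mol/min): A 117.4, B 39.298, H₂O 39.298
Sensible, products 25→105 °C: 2505.9 kJ/min
Q = ΔH = -3072.2 kJ/min = -51.203 kW
Heat removed = 51.203 kJ/s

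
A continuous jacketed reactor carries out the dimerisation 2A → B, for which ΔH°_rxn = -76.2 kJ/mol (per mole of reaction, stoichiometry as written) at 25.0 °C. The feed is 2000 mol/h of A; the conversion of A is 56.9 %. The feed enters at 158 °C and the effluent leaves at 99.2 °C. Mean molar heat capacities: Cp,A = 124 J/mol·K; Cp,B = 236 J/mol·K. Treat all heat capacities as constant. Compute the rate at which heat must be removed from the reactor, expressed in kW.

Q_out = 16.2 kW

Extent of reaction ξ = 0.569 × 2000 / 2 = 569 mol/h
Reaction term: ξ·ΔH°_rxn = 569 × -76.2 = -43358 kJ/h
Sensible, feed 158→25 °C: -32984 kJ/h
Outlet flows (mol/h): A 862, B 569
Sensible, products 25→99.2 °C: 17895 kJ/h
Q = ΔH = -58447 kJ/h = -16.235 kW
Heat removed = 16.235 kW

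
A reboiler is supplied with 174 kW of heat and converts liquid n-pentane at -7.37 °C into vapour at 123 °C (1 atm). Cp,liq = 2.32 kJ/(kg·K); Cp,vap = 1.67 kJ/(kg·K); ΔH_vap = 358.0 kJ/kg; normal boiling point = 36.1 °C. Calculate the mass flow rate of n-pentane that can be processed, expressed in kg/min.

ṁ = 17.3 kg/min

Δh = 2.32×(36.1−-7.37) + 358.0 + 1.67×(123−36.1) = 603.97 kJ/kg
Q = 174 kW = 174 kJ/s = 10440 kJ/min
ṁ = Q/Δh = 10440 / 603.97 = 17.286 kg/min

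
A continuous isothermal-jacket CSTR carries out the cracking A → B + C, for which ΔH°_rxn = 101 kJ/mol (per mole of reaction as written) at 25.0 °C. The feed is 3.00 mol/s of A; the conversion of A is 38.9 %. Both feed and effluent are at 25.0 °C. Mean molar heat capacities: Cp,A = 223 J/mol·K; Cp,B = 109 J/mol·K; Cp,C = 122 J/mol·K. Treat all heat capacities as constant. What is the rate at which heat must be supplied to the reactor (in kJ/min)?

Q_in = 7070 kJ/min

Extent of reaction ξ = 0.389 × 3.00 = 1.167 mol/s
Reaction term: ξ·ΔH°_rxn = 1.167 × 101 = 117.87 kJ/s
Q = ΔH = 117.87 kJ/s = 117.87 kW
Heat supplied = 7072 kJ/min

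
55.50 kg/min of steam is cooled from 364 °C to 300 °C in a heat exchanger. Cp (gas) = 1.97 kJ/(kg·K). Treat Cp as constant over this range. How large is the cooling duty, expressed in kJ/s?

Q = ṁ·Cp·ΔT = 55.50 × 1.97 × (300 − 364) = -6997.4 kJ/min
Converting: 6997.4 / 60 s = 116.62 kW

Q_c = 117 kJ/s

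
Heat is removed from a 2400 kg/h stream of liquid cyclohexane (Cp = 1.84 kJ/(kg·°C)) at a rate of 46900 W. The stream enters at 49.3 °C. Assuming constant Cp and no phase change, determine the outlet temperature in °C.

T_out = 11.1 °C

Q = 46900 W = 168840 kJ/h
ΔT = Q/(ṁ·Cp) = 168840/(2400×1.84) = 38.234 K
T_out = 49.3 − 38.234 = 11.066 °C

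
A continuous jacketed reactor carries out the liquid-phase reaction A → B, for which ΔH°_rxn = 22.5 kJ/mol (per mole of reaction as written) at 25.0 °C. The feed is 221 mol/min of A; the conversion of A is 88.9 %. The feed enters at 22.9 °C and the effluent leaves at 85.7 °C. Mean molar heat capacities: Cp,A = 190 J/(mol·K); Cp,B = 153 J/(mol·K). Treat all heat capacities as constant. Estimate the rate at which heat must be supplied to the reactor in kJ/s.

Extent of reaction ξ = 0.889 × 221 = 196.47 mol/min
Reaction term: ξ·ΔH°_rxn = 196.47 × 22.5 = 4420.6 kJ/min
Sensible, feed 22.9→25 °C: 88.179 kJ/min
Outlet flows (mol/min): A 24.531, B 196.47
Sensible, products 25→85.7 °C: 2107.5 kJ/min
Q = ΔH = 6616.3 kJ/min = 110.27 kW
Heat supplied = 110.27 kJ/s

Q_in = 110 kJ/s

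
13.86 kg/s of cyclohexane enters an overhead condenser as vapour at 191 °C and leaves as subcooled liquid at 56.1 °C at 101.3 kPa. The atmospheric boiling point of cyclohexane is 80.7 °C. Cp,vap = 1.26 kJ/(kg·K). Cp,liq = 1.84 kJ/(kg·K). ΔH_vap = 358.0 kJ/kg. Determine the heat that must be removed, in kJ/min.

vapour 191→80.7 °C: -138.98 kJ/kg
condensation at 80.7 °C: -358 kJ/kg
liquid 80.7→56.1 °C: -45.264 kJ/kg
Δh = -138.98 + -358 + -45.264 = -542.24 kJ/kg
Q = ṁ·Δh = 13.86 kg/s × -542.24 kJ/kg = -7515.5 kJ/s
|Q| = 7515.5 kW = 450930 kJ/min

Q_c = 451000 kJ/min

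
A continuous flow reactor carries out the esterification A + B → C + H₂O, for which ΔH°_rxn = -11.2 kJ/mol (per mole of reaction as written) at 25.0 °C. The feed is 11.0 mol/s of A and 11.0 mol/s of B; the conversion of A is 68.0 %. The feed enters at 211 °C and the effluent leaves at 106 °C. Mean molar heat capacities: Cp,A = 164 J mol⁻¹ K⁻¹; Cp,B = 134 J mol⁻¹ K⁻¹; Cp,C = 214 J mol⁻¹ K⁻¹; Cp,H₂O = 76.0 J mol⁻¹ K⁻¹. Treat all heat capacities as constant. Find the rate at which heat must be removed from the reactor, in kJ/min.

Extent of reaction ξ = 0.680 × 11.0 = 7.48 mol/s
Reaction term: ξ·ΔH°_rxn = 7.48 × -11.2 = -83.776 kJ/s
Sensible, feed 211→25 °C: -609.71 kJ/s
Outlet flows (mol/s): A 3.52, B 3.52, C 7.48, H₂O 7.48
Sensible, products 25→106 °C: 260.67 kJ/s
Q = ΔH = -432.81 kJ/s = -432.81 kW
Heat removed = 25969 kJ/min

Q_out = 26000 kJ/min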